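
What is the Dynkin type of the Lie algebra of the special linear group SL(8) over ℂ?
This is sl(8), which has dimension 8^2 - 1 = 63 and rank 8 - 1 = 7 (a Cartan subalgebra is the diagonal traceless matrices). In the classification of classical Lie algebras, the special linear algebra sl(n+1) has type A_n; here n = 7, so the Dynkin diagram is a chain of 7 nodes with single edges (A_7). Hence the type is A_7.

type A_7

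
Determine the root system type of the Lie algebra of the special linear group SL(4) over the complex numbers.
A_3

This is sl(4), which has dimension 4^2 - 1 = 15 and rank 4 - 1 = 3 (a Cartan subalgebra is the diagonal traceless matrices). In the classification of classical Lie algebras, the special linear algebra sl(n+1) has type A_n; here n = 3, so the Dynkin diagram is a chain of 3 nodes with single edges (A_3). Hence the type is A_3.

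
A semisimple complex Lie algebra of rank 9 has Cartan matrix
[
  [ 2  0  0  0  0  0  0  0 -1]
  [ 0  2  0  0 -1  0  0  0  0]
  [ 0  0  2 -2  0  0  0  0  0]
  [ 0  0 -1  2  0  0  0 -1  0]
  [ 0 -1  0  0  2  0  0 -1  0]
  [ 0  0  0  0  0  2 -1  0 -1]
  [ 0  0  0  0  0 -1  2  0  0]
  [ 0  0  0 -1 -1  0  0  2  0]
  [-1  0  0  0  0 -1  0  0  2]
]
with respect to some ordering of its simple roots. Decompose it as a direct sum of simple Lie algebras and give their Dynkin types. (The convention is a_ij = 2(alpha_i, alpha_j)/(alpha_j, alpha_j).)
The diagram associated to this matrix has two connected components: the simple roots {alpha_1, alpha_6, alpha_7, alpha_9} form a chain of 4 nodes with single edges (A_4), and {alpha_2, alpha_3, alpha_4, alpha_5, alpha_8} form a chain of 5 nodes with a double edge at one end; the terminal node there is the unique long simple root (C_5). A semisimple Lie algebra decomposes uniquely as the direct sum of simple ideals, one per connected component of its Dynkin diagram, so g ≅ A_4 ⊕ C_5 (dimension 24 + 55 = 79).

A4 + C5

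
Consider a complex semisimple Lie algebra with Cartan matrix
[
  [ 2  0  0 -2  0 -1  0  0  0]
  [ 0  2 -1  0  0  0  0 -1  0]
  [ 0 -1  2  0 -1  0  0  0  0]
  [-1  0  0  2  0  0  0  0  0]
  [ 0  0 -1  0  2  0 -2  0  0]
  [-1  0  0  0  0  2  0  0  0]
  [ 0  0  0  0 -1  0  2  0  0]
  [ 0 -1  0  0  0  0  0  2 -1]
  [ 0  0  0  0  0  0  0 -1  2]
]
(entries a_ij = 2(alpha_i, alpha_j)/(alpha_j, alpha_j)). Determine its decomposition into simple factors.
The diagram associated to this matrix has two connected components: the simple roots {alpha_1, alpha_4, alpha_6} form a chain of 3 nodes with a double edge at one end; the terminal node there is the unique short simple root (B_3), and {alpha_2, alpha_3, alpha_5, alpha_7, alpha_8, alpha_9} form a chain of 6 nodes with a double edge at one end; the terminal node there is the unique short simple root (B_6). A semisimple Lie algebra decomposes uniquely as the direct sum of simple ideals, one per connected component of its Dynkin diagram, so g ≅ B_3 ⊕ B_6 (dimension 21 + 78 = 99).

B_3 (so(7)) + B_6 (so(13))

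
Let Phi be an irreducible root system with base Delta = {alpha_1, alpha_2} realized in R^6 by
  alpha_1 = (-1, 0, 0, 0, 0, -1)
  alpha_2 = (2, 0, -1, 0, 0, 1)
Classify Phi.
Compute the Cartan integers a_ij = 2(alpha_i, alpha_j)/(alpha_j, alpha_j); the resulting 2x2 Cartan matrix is
[[2, -1], [-3, 2]].
The roots have two lengths (squared-length ratio 3:1); the short ones are alpha_{1}. The associated Dynkin diagram is two nodes joined by a triple edge (G_2), so the type is G_2.

type G_2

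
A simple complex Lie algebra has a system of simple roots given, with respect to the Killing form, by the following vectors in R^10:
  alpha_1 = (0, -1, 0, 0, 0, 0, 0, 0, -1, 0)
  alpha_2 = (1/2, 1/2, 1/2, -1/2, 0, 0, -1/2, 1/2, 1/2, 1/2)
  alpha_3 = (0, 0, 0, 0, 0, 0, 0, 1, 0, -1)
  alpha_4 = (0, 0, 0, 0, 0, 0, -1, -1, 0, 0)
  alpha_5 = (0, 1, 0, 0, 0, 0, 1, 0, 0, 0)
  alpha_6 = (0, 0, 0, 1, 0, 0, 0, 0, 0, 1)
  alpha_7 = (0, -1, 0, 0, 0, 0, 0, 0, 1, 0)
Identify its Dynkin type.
type E_7

Compute the Cartan integers a_ij = 2(alpha_i, alpha_j)/(alpha_j, alpha_j); the resulting 7x7 Cartan matrix is
[[2, -1, 0, 0, -1, 0, 0], [-1, 2, 0, 0, 0, 0, 0], [0, 0, 2, -1, 0, -1, 0], [0, 0, -1, 2, -1, 0, 0], [-1, 0, 0, -1, 2, 0, -1], [0, 0, -1, 0, 0, 2, 0], [0, 0, 0, 0, -1, 0, 2]].
All simple roots have the same length, so the diagram is simply laced. The associated Dynkin diagram is a chain of 6 nodes with one extra node attached to the third node from one end (E_7), so the type is E_7.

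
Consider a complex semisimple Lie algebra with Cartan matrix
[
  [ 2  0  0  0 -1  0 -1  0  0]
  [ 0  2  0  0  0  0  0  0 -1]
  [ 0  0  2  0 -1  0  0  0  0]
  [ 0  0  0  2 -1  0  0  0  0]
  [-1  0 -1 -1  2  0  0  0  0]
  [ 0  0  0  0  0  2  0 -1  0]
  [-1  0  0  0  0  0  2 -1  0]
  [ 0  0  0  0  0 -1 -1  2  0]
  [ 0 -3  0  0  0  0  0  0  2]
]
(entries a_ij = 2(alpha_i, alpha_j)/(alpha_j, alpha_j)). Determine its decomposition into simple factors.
D_7 ⊕ G_2

The diagram associated to this matrix has two connected components: the simple roots {alpha_1, alpha_3, alpha_4, alpha_5, alpha_6, alpha_7, alpha_8} form a chain of 5 nodes with a fork of two nodes at one end (D_7), and {alpha_2, alpha_9} form two nodes joined by a triple edge (G_2). A semisimple Lie algebra decomposes uniquely as the direct sum of simple ideals, one per connected component of its Dynkin diagram, so g ≅ D_7 ⊕ G_2 (dimension 91 + 14 = 105).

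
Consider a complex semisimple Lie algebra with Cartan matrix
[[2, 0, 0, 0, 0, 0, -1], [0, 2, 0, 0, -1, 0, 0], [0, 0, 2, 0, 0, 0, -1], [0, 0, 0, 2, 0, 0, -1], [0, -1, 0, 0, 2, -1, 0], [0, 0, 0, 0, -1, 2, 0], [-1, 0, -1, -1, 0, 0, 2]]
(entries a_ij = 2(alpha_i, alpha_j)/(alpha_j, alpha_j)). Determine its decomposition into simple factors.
A3 + D4

The diagram associated to this matrix has two connected components: the simple roots {alpha_2, alpha_5, alpha_6} form a chain of 3 nodes with single edges (A_3), and {alpha_1, alpha_3, alpha_4, alpha_7} form a chain of 2 nodes with a fork of two nodes at one end (D_4). A semisimple Lie algebra decomposes uniquely as the direct sum of simple ideals, one per connected component of its Dynkin diagram, so g ≅ A_3 ⊕ D_4 (dimension 15 + 28 = 43).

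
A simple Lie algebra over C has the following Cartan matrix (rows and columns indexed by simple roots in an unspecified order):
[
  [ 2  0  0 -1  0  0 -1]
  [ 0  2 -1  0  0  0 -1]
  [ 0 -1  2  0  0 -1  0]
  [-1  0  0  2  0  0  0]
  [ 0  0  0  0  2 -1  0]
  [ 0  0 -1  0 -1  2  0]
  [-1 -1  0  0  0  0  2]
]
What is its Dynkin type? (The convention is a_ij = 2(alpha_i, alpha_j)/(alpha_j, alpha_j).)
A_7

The matrix has rank 7 with 2's on the diagonal. Reading the off-diagonal entries as Dynkin edges (a single edge where a_ij = a_ji = -1; a double or triple edge where a_ij * a_ji = 2 or 3), the diagram is a chain of 7 nodes with single edges (A_7). One simple-root ordering that puts it in standard form is (alpha_4, alpha_1, alpha_7, alpha_2, alpha_3, alpha_6, alpha_5). So the algebra is type A_7, i.e. sl(8).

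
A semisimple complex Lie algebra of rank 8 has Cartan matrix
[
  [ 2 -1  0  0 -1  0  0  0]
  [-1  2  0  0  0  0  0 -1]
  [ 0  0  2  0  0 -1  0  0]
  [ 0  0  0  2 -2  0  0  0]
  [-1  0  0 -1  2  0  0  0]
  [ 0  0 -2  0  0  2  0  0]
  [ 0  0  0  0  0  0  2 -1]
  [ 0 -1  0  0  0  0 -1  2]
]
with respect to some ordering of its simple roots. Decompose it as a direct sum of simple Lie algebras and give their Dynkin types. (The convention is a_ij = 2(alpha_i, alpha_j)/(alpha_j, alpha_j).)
The diagram associated to this matrix has two connected components: the simple roots {alpha_3, alpha_6} form a chain of 2 nodes with a double edge at one end; the terminal node there is the unique short simple root (B_2), and {alpha_1, alpha_2, alpha_4, alpha_5, alpha_7, alpha_8} form a chain of 6 nodes with a double edge at one end; the terminal node there is the unique long simple root (C_6). A semisimple Lie algebra decomposes uniquely as the direct sum of simple ideals, one per connected component of its Dynkin diagram, so g ≅ B_2 ⊕ C_6 (dimension 10 + 78 = 88).

B_2 (so(5)) ⊕ C_6 (sp(12))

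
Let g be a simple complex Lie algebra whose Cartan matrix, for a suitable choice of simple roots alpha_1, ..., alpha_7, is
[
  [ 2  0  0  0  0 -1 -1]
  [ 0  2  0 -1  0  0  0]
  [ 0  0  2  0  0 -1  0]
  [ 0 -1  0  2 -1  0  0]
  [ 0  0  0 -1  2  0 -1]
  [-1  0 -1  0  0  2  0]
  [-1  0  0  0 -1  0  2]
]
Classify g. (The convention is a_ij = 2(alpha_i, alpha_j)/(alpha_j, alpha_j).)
type A_7

The matrix has rank 7 with 2's on the diagonal. Reading the off-diagonal entries as Dynkin edges (a single edge where a_ij = a_ji = -1; a double or triple edge where a_ij * a_ji = 2 or 3), the diagram is a chain of 7 nodes with single edges (A_7). One simple-root ordering that puts it in standard form is (alpha_2, alpha_4, alpha_5, alpha_7, alpha_1, alpha_6, alpha_3). So the algebra is type A_7, i.e. sl(8).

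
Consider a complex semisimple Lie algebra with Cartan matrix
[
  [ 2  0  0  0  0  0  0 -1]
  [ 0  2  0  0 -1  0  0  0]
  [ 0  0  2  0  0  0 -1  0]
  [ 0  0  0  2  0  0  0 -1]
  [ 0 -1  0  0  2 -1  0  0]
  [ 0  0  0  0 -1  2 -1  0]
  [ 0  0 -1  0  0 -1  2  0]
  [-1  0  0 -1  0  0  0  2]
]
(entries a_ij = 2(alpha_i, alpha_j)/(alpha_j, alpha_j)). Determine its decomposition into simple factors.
A3 + A5

The diagram associated to this matrix has two connected components: the simple roots {alpha_1, alpha_4, alpha_8} form a chain of 3 nodes with single edges (A_3), and {alpha_2, alpha_3, alpha_5, alpha_6, alpha_7} form a chain of 5 nodes with single edges (A_5). A semisimple Lie algebra decomposes uniquely as the direct sum of simple ideals, one per connected component of its Dynkin diagram, so g ≅ A_3 ⊕ A_5 (dimension 15 + 35 = 50).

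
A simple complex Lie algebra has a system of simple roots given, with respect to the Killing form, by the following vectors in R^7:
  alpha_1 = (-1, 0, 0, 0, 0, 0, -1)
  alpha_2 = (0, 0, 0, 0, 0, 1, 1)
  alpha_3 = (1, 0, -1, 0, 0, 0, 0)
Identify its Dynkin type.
A_3

Compute the Cartan integers a_ij = 2(alpha_i, alpha_j)/(alpha_j, alpha_j); the resulting 3x3 Cartan matrix is
[[2, -1, -1], [-1, 2, 0], [-1, 0, 2]].
All simple roots have the same length, so the diagram is simply laced. The associated Dynkin diagram is a chain of 3 nodes with single edges (A_3), so the type is A_3 (the algebra sl(4)).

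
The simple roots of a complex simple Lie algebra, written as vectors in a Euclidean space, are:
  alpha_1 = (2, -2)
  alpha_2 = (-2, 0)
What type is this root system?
Compute the Cartan integers a_ij = 2(alpha_i, alpha_j)/(alpha_j, alpha_j); the resulting 2x2 Cartan matrix is
[[2, -2], [-1, 2]].
The roots have two lengths (squared-length ratio 2:1); the short ones are alpha_{2}. The associated Dynkin diagram is a chain of 2 nodes with a double edge at one end; the terminal node there is the unique short simple root (B_2), so the type is B_2 (the algebra so(5)).

B_2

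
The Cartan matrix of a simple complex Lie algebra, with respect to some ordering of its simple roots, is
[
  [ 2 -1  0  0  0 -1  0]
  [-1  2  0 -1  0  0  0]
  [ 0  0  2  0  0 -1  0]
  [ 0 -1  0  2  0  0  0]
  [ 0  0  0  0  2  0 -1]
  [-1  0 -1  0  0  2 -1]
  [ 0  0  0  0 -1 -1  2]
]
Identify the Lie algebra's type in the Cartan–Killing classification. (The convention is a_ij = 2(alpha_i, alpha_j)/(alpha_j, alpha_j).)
E_7

The matrix has rank 7 with 2's on the diagonal. Reading the off-diagonal entries as Dynkin edges (a single edge where a_ij = a_ji = -1; a double or triple edge where a_ij * a_ji = 2 or 3), the diagram is a chain of 6 nodes with one extra node attached to the third node from one end (E_7). One simple-root ordering that puts it in standard form is (alpha_5, alpha_3, alpha_7, alpha_6, alpha_1, alpha_2, alpha_4). So the algebra is type E_7.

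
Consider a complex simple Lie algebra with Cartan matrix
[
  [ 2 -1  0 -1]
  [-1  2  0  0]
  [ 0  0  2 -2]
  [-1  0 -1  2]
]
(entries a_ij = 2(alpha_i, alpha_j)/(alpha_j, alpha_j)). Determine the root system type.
C4

The matrix has rank 4 with 2's on the diagonal. Reading the off-diagonal entries as Dynkin edges (a single edge where a_ij = a_ji = -1; a double or triple edge where a_ij * a_ji = 2 or 3), the diagram is a chain of 4 nodes with a double edge at one end; the terminal node there is the unique long simple root (C_4). One simple-root ordering that puts it in standard form is (alpha_2, alpha_1, alpha_4, alpha_3). So the algebra is type C_4, i.e. sp(8).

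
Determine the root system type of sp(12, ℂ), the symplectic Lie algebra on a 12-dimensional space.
This is sp(12), which has dimension 12(12+1)/2 = 78 and rank 12/2 = 6. In the classification of classical Lie algebras, the symplectic algebra sp(2n) has type C_n; here n = 6, so the Dynkin diagram is a chain of 6 nodes with a double edge at one end; the terminal node there is the unique long simple root (C_6). Hence the type is C_6.

type C_6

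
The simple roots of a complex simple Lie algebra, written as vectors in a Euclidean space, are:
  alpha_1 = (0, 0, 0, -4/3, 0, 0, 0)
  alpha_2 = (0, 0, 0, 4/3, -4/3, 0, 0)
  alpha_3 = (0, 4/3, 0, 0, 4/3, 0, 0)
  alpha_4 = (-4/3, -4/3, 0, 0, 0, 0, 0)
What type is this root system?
B_4

Compute the Cartan integers a_ij = 2(alpha_i, alpha_j)/(alpha_j, alpha_j); the resulting 4x4 Cartan matrix is
[[2, -1, 0, 0], [-2, 2, -1, 0], [0, -1, 2, -1], [0, 0, -1, 2]].
The roots have two lengths (squared-length ratio 2:1); the short ones are alpha_{1}. The associated Dynkin diagram is a chain of 4 nodes with a double edge at one end; the terminal node there is the unique short simple root (B_4), so the type is B_4 (the algebra so(9)).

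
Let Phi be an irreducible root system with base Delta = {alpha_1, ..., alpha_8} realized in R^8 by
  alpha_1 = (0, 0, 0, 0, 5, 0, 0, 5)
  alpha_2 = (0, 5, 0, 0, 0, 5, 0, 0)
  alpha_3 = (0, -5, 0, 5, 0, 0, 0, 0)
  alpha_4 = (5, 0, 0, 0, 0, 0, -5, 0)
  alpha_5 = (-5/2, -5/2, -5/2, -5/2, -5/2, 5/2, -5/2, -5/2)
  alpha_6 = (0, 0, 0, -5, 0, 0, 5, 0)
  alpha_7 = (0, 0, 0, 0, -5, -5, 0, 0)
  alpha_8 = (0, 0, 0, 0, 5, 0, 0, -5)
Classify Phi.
type E_8

Compute the Cartan integers a_ij = 2(alpha_i, alpha_j)/(alpha_j, alpha_j); the resulting 8x8 Cartan matrix is
[[2, 0, 0, 0, -1, 0, -1, 0], [0, 2, -1, 0, 0, 0, -1, 0], [0, -1, 2, 0, 0, -1, 0, 0], [0, 0, 0, 2, 0, -1, 0, 0], [-1, 0, 0, 0, 2, 0, 0, 0], [0, 0, -1, -1, 0, 2, 0, 0], [-1, -1, 0, 0, 0, 0, 2, -1], [0, 0, 0, 0, 0, 0, -1, 2]].
All simple roots have the same length, so the diagram is simply laced. The associated Dynkin diagram is a chain of 7 nodes with one extra node attached to the third node from one end (E_8), so the type is E_8.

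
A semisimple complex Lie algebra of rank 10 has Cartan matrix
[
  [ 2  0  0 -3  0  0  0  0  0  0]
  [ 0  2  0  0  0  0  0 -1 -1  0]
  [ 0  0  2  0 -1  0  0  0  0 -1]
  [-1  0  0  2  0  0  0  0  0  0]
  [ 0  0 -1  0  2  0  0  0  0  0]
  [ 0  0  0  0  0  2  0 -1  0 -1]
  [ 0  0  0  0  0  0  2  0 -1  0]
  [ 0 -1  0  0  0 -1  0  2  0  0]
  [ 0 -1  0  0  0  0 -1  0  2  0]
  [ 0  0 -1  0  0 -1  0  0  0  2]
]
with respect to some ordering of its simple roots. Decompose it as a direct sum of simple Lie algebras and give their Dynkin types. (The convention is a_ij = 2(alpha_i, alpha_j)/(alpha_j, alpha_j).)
A8 + G2

The diagram associated to this matrix has two connected components: the simple roots {alpha_2, alpha_3, alpha_5, alpha_6, alpha_7, alpha_8, alpha_9, alpha_10} form a chain of 8 nodes with single edges (A_8), and {alpha_1, alpha_4} form two nodes joined by a triple edge (G_2). A semisimple Lie algebra decomposes uniquely as the direct sum of simple ideals, one per connected component of its Dynkin diagram, so g ≅ A_8 ⊕ G_2 (dimension 80 + 14 = 94).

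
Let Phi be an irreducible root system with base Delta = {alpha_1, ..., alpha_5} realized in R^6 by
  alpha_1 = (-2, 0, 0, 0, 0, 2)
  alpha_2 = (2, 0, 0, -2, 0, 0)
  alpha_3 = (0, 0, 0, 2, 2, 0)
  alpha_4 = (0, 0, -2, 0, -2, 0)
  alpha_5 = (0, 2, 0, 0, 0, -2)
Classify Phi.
Compute the Cartan integers a_ij = 2(alpha_i, alpha_j)/(alpha_j, alpha_j); the resulting 5x5 Cartan matrix is
[[2, -1, 0, 0, -1], [-1, 2, -1, 0, 0], [0, -1, 2, -1, 0], [0, 0, -1, 2, 0], [-1, 0, 0, 0, 2]].
All simple roots have the same length, so the diagram is simply laced. The associated Dynkin diagram is a chain of 5 nodes with single edges (A_5), so the type is A_5 (the algebra sl(6)).

type A_5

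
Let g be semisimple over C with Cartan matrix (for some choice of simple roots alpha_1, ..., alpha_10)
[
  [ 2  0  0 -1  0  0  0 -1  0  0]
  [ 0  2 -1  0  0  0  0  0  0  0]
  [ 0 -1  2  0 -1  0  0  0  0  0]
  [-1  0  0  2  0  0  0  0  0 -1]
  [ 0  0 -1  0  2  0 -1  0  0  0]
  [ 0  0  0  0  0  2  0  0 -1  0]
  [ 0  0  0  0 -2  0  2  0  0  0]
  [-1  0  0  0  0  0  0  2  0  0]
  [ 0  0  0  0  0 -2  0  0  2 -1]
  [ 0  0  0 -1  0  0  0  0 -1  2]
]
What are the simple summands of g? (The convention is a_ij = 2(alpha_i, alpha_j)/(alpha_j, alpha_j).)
The diagram associated to this matrix has two connected components: the simple roots {alpha_1, alpha_4, alpha_6, alpha_8, alpha_9, alpha_10} form a chain of 6 nodes with a double edge at one end; the terminal node there is the unique short simple root (B_6), and {alpha_2, alpha_3, alpha_5, alpha_7} form a chain of 4 nodes with a double edge at one end; the terminal node there is the unique long simple root (C_4). A semisimple Lie algebra decomposes uniquely as the direct sum of simple ideals, one per connected component of its Dynkin diagram, so g ≅ B_6 ⊕ C_4 (dimension 78 + 36 = 114).

B_6 ⊕ C_4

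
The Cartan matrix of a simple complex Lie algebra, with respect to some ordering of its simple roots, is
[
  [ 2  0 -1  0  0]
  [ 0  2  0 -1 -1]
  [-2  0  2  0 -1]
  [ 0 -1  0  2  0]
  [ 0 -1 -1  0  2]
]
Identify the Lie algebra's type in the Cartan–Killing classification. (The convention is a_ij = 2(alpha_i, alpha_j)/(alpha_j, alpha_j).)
The matrix has rank 5 with 2's on the diagonal. Reading the off-diagonal entries as Dynkin edges (a single edge where a_ij = a_ji = -1; a double or triple edge where a_ij * a_ji = 2 or 3), the diagram is a chain of 5 nodes with a double edge at one end; the terminal node there is the unique short simple root (B_5). One simple-root ordering that puts it in standard form is (alpha_4, alpha_2, alpha_5, alpha_3, alpha_1). So the algebra is type B_5, i.e. so(11).

B5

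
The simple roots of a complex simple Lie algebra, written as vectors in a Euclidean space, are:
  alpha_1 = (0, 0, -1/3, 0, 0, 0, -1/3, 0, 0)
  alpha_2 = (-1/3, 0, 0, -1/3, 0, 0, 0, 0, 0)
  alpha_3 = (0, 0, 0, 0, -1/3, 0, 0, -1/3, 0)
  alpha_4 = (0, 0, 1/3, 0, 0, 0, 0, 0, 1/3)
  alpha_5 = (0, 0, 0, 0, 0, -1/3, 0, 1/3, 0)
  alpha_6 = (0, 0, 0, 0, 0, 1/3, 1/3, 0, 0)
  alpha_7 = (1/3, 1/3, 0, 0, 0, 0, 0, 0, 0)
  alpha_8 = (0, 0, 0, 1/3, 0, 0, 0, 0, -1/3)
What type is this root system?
Compute the Cartan integers a_ij = 2(alpha_i, alpha_j)/(alpha_j, alpha_j); the resulting 8x8 Cartan matrix is
[[2, 0, 0, -1, 0, -1, 0, 0], [0, 2, 0, 0, 0, 0, -1, -1], [0, 0, 2, 0, -1, 0, 0, 0], [-1, 0, 0, 2, 0, 0, 0, -1], [0, 0, -1, 0, 2, -1, 0, 0], [-1, 0, 0, 0, -1, 2, 0, 0], [0, -1, 0, 0, 0, 0, 2, 0], [0, -1, 0, -1, 0, 0, 0, 2]].
All simple roots have the same length, so the diagram is simply laced. The associated Dynkin diagram is a chain of 8 nodes with single edges (A_8), so the type is A_8 (the algebra sl(9)).

A_8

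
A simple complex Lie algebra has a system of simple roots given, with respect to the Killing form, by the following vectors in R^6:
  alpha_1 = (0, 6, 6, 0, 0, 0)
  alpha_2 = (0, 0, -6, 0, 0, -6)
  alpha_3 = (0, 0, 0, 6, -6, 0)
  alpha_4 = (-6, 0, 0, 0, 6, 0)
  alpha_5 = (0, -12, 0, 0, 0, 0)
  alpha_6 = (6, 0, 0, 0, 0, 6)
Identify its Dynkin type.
C6

Compute the Cartan integers a_ij = 2(alpha_i, alpha_j)/(alpha_j, alpha_j); the resulting 6x6 Cartan matrix is
[[2, -1, 0, 0, -1, 0], [-1, 2, 0, 0, 0, -1], [0, 0, 2, -1, 0, 0], [0, 0, -1, 2, 0, -1], [-2, 0, 0, 0, 2, 0], [0, -1, 0, -1, 0, 2]].
The roots have two lengths (squared-length ratio 2:1); the short ones are alpha_{1,2,3,4,6}. The associated Dynkin diagram is a chain of 6 nodes with a double edge at one end; the terminal node there is the unique long simple root (C_6), so the type is C_6 (the algebra sp(12)).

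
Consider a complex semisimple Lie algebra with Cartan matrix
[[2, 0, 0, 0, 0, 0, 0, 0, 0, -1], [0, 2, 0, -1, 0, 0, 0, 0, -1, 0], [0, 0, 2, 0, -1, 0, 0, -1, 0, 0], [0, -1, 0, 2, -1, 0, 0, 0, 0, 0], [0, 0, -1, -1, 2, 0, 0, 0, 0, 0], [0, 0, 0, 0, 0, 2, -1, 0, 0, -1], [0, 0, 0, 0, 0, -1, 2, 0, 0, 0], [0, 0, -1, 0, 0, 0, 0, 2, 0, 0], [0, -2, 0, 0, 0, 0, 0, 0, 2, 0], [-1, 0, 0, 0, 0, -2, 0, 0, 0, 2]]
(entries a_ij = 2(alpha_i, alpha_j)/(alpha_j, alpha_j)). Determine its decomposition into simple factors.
The diagram associated to this matrix has two connected components: the simple roots {alpha_2, alpha_3, alpha_4, alpha_5, alpha_8, alpha_9} form a chain of 6 nodes with a double edge at one end; the terminal node there is the unique long simple root (C_6), and {alpha_1, alpha_6, alpha_7, alpha_10} form a chain of 4 nodes with a double edge between the middle two (F_4). A semisimple Lie algebra decomposes uniquely as the direct sum of simple ideals, one per connected component of its Dynkin diagram, so g ≅ C_6 ⊕ F_4 (dimension 78 + 52 = 130).

C_6 ⊕ F_4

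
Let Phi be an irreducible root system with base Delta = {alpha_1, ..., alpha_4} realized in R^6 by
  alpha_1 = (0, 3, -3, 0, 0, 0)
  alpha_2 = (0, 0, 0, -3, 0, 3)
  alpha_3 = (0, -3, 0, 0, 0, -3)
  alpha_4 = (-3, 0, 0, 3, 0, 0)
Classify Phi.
A_4 (sl(5))

Compute the Cartan integers a_ij = 2(alpha_i, alpha_j)/(alpha_j, alpha_j); the resulting 4x4 Cartan matrix is
[[2, 0, -1, 0], [0, 2, -1, -1], [-1, -1, 2, 0], [0, -1, 0, 2]].
All simple roots have the same length, so the diagram is simply laced. The associated Dynkin diagram is a chain of 4 nodes with single edges (A_4), so the type is A_4 (the algebra sl(5)).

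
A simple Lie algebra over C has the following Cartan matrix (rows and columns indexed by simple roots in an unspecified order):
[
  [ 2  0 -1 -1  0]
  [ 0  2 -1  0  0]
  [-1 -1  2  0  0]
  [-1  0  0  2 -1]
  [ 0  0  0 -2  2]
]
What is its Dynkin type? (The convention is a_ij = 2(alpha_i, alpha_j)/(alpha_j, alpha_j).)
C_5 (sp(10))

The matrix has rank 5 with 2's on the diagonal. Reading the off-diagonal entries as Dynkin edges (a single edge where a_ij = a_ji = -1; a double or triple edge where a_ij * a_ji = 2 or 3), the diagram is a chain of 5 nodes with a double edge at one end; the terminal node there is the unique long simple root (C_5). One simple-root ordering that puts it in standard form is (alpha_2, alpha_3, alpha_1, alpha_4, alpha_5). So the algebra is type C_5, i.e. sp(10).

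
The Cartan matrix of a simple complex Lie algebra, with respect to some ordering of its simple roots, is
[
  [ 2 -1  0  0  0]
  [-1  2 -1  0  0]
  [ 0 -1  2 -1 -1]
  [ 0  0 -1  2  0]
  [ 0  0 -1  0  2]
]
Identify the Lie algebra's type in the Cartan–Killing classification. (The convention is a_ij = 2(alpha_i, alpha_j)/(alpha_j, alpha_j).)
The matrix has rank 5 with 2's on the diagonal. Reading the off-diagonal entries as Dynkin edges (a single edge where a_ij = a_ji = -1; a double or triple edge where a_ij * a_ji = 2 or 3), the diagram is a chain of 3 nodes with a fork of two nodes at one end (D_5). One simple-root ordering that puts it in standard form is (alpha_1, alpha_2, alpha_3, alpha_4, alpha_5). So the algebra is type D_5, i.e. so(10).

D_5 (so(10))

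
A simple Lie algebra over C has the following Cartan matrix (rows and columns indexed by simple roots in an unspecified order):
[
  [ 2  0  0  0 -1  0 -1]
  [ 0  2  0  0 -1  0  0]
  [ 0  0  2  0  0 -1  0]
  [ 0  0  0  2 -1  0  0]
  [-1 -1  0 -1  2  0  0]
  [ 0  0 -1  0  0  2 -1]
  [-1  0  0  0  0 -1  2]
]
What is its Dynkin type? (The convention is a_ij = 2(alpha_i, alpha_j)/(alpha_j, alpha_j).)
The matrix has rank 7 with 2's on the diagonal. Reading the off-diagonal entries as Dynkin edges (a single edge where a_ij = a_ji = -1; a double or triple edge where a_ij * a_ji = 2 or 3), the diagram is a chain of 5 nodes with a fork of two nodes at one end (D_7). One simple-root ordering that puts it in standard form is (alpha_3, alpha_6, alpha_7, alpha_1, alpha_5, alpha_4, alpha_2). So the algebra is type D_7, i.e. so(14).

D7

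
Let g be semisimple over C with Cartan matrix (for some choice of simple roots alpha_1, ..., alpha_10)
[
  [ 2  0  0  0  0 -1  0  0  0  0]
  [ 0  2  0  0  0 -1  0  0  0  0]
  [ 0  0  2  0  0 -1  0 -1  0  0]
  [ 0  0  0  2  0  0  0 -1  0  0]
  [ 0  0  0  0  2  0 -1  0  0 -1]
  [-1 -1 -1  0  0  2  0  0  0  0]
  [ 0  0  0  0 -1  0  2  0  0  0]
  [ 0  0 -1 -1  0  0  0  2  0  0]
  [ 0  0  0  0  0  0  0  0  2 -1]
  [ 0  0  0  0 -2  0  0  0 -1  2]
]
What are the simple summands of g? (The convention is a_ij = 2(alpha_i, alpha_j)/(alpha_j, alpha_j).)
The diagram associated to this matrix has two connected components: the simple roots {alpha_1, alpha_2, alpha_3, alpha_4, alpha_6, alpha_8} form a chain of 4 nodes with a fork of two nodes at one end (D_6), and {alpha_5, alpha_7, alpha_9, alpha_10} form a chain of 4 nodes with a double edge between the middle two (F_4). A semisimple Lie algebra decomposes uniquely as the direct sum of simple ideals, one per connected component of its Dynkin diagram, so g ≅ D_6 ⊕ F_4 (dimension 66 + 52 = 118).

D_6 (so(12)) ⊕ F_4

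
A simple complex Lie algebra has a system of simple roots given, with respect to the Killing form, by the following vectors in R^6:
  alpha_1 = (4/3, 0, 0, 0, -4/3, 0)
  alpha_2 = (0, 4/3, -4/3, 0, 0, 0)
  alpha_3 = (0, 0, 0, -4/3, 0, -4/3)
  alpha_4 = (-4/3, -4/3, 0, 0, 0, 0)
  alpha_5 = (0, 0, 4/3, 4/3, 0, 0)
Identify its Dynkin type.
Compute the Cartan integers a_ij = 2(alpha_i, alpha_j)/(alpha_j, alpha_j); the resulting 5x5 Cartan matrix is
[[2, 0, 0, -1, 0], [0, 2, 0, -1, -1], [0, 0, 2, 0, -1], [-1, -1, 0, 2, 0], [0, -1, -1, 0, 2]].
All simple roots have the same length, so the diagram is simply laced. The associated Dynkin diagram is a chain of 5 nodes with single edges (A_5), so the type is A_5 (the algebra sl(6)).

A_5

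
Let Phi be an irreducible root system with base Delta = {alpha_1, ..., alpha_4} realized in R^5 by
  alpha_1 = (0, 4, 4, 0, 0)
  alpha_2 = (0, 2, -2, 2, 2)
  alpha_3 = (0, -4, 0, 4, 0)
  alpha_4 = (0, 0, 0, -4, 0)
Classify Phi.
F_4

Compute the Cartan integers a_ij = 2(alpha_i, alpha_j)/(alpha_j, alpha_j); the resulting 4x4 Cartan matrix is
[[2, 0, -1, 0], [0, 2, 0, -1], [-1, 0, 2, -2], [0, -1, -1, 2]].
The roots have two lengths (squared-length ratio 2:1); the short ones are alpha_{2,4}. The associated Dynkin diagram is a chain of 4 nodes with a double edge between the middle two (F_4), so the type is F_4.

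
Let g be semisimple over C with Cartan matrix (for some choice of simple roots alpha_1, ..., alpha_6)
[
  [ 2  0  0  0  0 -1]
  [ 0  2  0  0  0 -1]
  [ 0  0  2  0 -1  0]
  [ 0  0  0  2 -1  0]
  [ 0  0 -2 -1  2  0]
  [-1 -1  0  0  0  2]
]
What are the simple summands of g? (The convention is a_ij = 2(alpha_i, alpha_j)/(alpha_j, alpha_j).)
A_3 (sl(4)) ⊕ B_3 (so(7))

The diagram associated to this matrix has two connected components: the simple roots {alpha_1, alpha_2, alpha_6} form a chain of 3 nodes with single edges (A_3), and {alpha_3, alpha_4, alpha_5} form a chain of 3 nodes with a double edge at one end; the terminal node there is the unique short simple root (B_3). A semisimple Lie algebra decomposes uniquely as the direct sum of simple ideals, one per connected component of its Dynkin diagram, so g ≅ A_3 ⊕ B_3 (dimension 15 + 21 = 36).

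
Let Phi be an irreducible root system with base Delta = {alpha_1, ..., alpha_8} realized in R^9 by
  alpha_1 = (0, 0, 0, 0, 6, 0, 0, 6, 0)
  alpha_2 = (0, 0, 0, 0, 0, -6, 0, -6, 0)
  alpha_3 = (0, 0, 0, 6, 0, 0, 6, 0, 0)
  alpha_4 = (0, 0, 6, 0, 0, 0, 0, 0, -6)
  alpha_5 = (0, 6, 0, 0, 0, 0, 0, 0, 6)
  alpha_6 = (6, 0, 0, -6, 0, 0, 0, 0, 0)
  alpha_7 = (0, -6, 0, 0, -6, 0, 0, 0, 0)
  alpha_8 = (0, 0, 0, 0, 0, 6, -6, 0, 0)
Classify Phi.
A_8

Compute the Cartan integers a_ij = 2(alpha_i, alpha_j)/(alpha_j, alpha_j); the resulting 8x8 Cartan matrix is
[[2, -1, 0, 0, 0, 0, -1, 0], [-1, 2, 0, 0, 0, 0, 0, -1], [0, 0, 2, 0, 0, -1, 0, -1], [0, 0, 0, 2, -1, 0, 0, 0], [0, 0, 0, -1, 2, 0, -1, 0], [0, 0, -1, 0, 0, 2, 0, 0], [-1, 0, 0, 0, -1, 0, 2, 0], [0, -1, -1, 0, 0, 0, 0, 2]].
All simple roots have the same length, so the diagram is simply laced. The associated Dynkin diagram is a chain of 8 nodes with single edges (A_8), so the type is A_8 (the algebra sl(9)).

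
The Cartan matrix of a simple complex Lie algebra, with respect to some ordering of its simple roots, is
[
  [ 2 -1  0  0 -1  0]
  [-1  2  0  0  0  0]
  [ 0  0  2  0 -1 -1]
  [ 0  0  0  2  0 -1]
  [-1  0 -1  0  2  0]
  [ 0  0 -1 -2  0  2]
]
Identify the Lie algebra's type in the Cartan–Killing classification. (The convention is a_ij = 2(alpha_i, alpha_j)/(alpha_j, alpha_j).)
The matrix has rank 6 with 2's on the diagonal. Reading the off-diagonal entries as Dynkin edges (a single edge where a_ij = a_ji = -1; a double or triple edge where a_ij * a_ji = 2 or 3), the diagram is a chain of 6 nodes with a double edge at one end; the terminal node there is the unique short simple root (B_6). One simple-root ordering that puts it in standard form is (alpha_2, alpha_1, alpha_5, alpha_3, alpha_6, alpha_4). So the algebra is type B_6, i.e. so(13).

B_6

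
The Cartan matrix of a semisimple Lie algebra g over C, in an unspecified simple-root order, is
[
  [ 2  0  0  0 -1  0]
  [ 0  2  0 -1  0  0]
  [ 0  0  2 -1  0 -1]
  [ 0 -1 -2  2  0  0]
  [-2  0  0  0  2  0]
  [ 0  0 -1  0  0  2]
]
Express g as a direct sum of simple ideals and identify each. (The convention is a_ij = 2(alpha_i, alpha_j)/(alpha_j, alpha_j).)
The diagram associated to this matrix has two connected components: the simple roots {alpha_1, alpha_5} form a chain of 2 nodes with a double edge at one end; the terminal node there is the unique short simple root (B_2), and {alpha_2, alpha_3, alpha_4, alpha_6} form a chain of 4 nodes with a double edge between the middle two (F_4). A semisimple Lie algebra decomposes uniquely as the direct sum of simple ideals, one per connected component of its Dynkin diagram, so g ≅ B_2 ⊕ F_4 (dimension 10 + 52 = 62).

B_2 ⊕ F_4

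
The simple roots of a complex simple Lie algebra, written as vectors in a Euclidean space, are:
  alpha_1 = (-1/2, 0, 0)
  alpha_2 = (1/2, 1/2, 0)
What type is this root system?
B_2 (so(5))

Compute the Cartan integers a_ij = 2(alpha_i, alpha_j)/(alpha_j, alpha_j); the resulting 2x2 Cartan matrix is
[[2, -1], [-2, 2]].
The roots have two lengths (squared-length ratio 2:1); the short ones are alpha_{1}. The associated Dynkin diagram is a chain of 2 nodes with a double edge at one end; the terminal node there is the unique short simple root (B_2), so the type is B_2 (the algebra so(5)).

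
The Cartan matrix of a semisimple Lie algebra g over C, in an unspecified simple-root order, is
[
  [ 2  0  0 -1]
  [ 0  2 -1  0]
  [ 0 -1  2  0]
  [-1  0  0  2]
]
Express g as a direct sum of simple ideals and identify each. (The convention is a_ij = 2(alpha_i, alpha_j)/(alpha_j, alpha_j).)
The diagram associated to this matrix has two connected components: the simple roots {alpha_2, alpha_3} form a chain of 2 nodes with single edges (A_2), and {alpha_1, alpha_4} form a chain of 2 nodes with single edges (A_2). A semisimple Lie algebra decomposes uniquely as the direct sum of simple ideals, one per connected component of its Dynkin diagram, so g ≅ A_2 ⊕ A_2 (dimension 8 + 8 = 16).

type A_2 ⊕ type A_2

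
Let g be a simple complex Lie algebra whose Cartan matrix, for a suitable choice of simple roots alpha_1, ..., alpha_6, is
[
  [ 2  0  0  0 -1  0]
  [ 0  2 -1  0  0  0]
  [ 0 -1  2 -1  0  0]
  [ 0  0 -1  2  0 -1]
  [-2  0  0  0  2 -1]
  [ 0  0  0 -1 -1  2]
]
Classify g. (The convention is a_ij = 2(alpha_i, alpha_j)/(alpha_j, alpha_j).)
The matrix has rank 6 with 2's on the diagonal. Reading the off-diagonal entries as Dynkin edges (a single edge where a_ij = a_ji = -1; a double or triple edge where a_ij * a_ji = 2 or 3), the diagram is a chain of 6 nodes with a double edge at one end; the terminal node there is the unique short simple root (B_6). One simple-root ordering that puts it in standard form is (alpha_2, alpha_3, alpha_4, alpha_6, alpha_5, alpha_1). So the algebra is type B_6, i.e. so(13).

B_6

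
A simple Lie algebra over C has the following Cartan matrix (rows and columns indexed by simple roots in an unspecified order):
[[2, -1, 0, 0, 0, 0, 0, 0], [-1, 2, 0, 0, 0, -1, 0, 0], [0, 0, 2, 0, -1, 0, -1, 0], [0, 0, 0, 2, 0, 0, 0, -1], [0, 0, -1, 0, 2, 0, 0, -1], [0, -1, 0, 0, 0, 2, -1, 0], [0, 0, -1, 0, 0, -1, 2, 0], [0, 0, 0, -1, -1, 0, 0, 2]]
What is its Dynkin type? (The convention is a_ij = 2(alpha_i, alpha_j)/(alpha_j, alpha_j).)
A8

The matrix has rank 8 with 2's on the diagonal. Reading the off-diagonal entries as Dynkin edges (a single edge where a_ij = a_ji = -1; a double or triple edge where a_ij * a_ji = 2 or 3), the diagram is a chain of 8 nodes with single edges (A_8). One simple-root ordering that puts it in standard form is (alpha_1, alpha_2, alpha_6, alpha_7, alpha_3, alpha_5, alpha_8, alpha_4). So the algebra is type A_8, i.e. sl(9).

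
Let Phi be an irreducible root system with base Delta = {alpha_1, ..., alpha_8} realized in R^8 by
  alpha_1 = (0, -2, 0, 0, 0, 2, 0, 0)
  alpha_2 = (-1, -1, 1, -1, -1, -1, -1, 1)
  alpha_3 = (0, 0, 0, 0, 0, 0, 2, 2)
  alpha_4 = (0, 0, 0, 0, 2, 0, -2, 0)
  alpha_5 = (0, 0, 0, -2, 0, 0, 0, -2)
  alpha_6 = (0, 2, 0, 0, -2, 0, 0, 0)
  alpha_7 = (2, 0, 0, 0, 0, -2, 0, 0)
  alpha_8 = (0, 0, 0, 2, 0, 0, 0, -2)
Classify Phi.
E_8

Compute the Cartan integers a_ij = 2(alpha_i, alpha_j)/(alpha_j, alpha_j); the resulting 8x8 Cartan matrix is
[[2, 0, 0, 0, 0, -1, -1, 0], [0, 2, 0, 0, 0, 0, 0, -1], [0, 0, 2, -1, -1, 0, 0, -1], [0, 0, -1, 2, 0, -1, 0, 0], [0, 0, -1, 0, 2, 0, 0, 0], [-1, 0, 0, -1, 0, 2, 0, 0], [-1, 0, 0, 0, 0, 0, 2, 0], [0, -1, -1, 0, 0, 0, 0, 2]].
All simple roots have the same length, so the diagram is simply laced. The associated Dynkin diagram is a chain of 7 nodes with one extra node attached to the third node from one end (E_8), so the type is E_8.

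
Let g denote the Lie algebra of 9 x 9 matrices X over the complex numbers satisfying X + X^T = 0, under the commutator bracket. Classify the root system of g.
B_4

This is so(9) with 9 odd, which has dimension 9(9-1)/2 = 36 and rank (9-1)/2 = 4. In the classification of classical Lie algebras, the orthogonal algebra so(2n+1) in an odd number of variables has type B_n; here n = 4, so the Dynkin diagram is a chain of 4 nodes with a double edge at one end; the terminal node there is the unique short simple root (B_4). Hence the type is B_4.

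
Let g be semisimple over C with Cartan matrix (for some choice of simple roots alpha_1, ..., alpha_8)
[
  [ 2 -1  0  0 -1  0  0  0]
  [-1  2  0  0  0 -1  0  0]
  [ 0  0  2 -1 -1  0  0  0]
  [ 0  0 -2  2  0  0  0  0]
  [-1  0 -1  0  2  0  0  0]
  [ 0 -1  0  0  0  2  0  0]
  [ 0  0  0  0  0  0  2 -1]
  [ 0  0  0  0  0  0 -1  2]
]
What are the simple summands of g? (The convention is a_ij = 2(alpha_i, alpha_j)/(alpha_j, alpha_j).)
type A_2 + type C_6

The diagram associated to this matrix has two connected components: the simple roots {alpha_7, alpha_8} form a chain of 2 nodes with single edges (A_2), and {alpha_1, alpha_2, alpha_3, alpha_4, alpha_5, alpha_6} form a chain of 6 nodes with a double edge at one end; the terminal node there is the unique long simple root (C_6). A semisimple Lie algebra decomposes uniquely as the direct sum of simple ideals, one per connected component of its Dynkin diagram, so g ≅ A_2 ⊕ C_6 (dimension 8 + 78 = 86).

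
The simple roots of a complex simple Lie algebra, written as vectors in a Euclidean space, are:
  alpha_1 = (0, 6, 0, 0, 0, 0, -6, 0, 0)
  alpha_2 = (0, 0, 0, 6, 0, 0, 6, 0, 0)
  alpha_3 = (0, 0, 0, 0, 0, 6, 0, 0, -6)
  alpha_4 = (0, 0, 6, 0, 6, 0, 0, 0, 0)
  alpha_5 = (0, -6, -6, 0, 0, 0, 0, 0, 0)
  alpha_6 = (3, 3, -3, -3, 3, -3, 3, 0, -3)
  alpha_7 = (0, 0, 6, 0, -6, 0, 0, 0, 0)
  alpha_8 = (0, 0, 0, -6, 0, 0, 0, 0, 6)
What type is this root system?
E_8

Compute the Cartan integers a_ij = 2(alpha_i, alpha_j)/(alpha_j, alpha_j); the resulting 8x8 Cartan matrix is
[[2, -1, 0, 0, -1, 0, 0, 0], [-1, 2, 0, 0, 0, 0, 0, -1], [0, 0, 2, 0, 0, 0, 0, -1], [0, 0, 0, 2, -1, 0, 0, 0], [-1, 0, 0, -1, 2, 0, -1, 0], [0, 0, 0, 0, 0, 2, -1, 0], [0, 0, 0, 0, -1, -1, 2, 0], [0, -1, -1, 0, 0, 0, 0, 2]].
All simple roots have the same length, so the diagram is simply laced. The associated Dynkin diagram is a chain of 7 nodes with one extra node attached to the third node from one end (E_8), so the type is E_8.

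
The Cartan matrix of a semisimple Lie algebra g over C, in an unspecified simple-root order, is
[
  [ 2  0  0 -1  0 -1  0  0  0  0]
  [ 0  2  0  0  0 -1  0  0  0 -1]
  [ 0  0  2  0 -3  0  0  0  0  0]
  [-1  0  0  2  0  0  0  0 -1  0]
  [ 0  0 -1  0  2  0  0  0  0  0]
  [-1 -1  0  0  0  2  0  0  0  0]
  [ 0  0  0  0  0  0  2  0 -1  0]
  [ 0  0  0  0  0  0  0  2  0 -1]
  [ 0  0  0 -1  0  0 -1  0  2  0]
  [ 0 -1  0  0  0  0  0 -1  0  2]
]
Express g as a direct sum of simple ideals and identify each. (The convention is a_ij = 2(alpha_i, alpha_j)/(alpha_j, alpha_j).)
A_8 (sl(9)) + G_2

The diagram associated to this matrix has two connected components: the simple roots {alpha_1, alpha_2, alpha_4, alpha_6, alpha_7, alpha_8, alpha_9, alpha_10} form a chain of 8 nodes with single edges (A_8), and {alpha_3, alpha_5} form two nodes joined by a triple edge (G_2). A semisimple Lie algebra decomposes uniquely as the direct sum of simple ideals, one per connected component of its Dynkin diagram, so g ≅ A_8 ⊕ G_2 (dimension 80 + 14 = 94).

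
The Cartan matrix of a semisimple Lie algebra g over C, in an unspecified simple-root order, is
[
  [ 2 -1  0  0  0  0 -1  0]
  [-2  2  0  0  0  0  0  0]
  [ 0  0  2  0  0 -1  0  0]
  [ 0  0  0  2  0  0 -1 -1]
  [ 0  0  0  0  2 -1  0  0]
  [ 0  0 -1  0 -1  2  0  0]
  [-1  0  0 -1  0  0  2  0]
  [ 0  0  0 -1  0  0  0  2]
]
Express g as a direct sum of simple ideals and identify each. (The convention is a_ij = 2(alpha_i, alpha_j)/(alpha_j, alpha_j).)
A_3 (sl(4)) + C_5 (sp(10))

The diagram associated to this matrix has two connected components: the simple roots {alpha_3, alpha_5, alpha_6} form a chain of 3 nodes with single edges (A_3), and {alpha_1, alpha_2, alpha_4, alpha_7, alpha_8} form a chain of 5 nodes with a double edge at one end; the terminal node there is the unique long simple root (C_5). A semisimple Lie algebra decomposes uniquely as the direct sum of simple ideals, one per connected component of its Dynkin diagram, so g ≅ A_3 ⊕ C_5 (dimension 15 + 55 = 70).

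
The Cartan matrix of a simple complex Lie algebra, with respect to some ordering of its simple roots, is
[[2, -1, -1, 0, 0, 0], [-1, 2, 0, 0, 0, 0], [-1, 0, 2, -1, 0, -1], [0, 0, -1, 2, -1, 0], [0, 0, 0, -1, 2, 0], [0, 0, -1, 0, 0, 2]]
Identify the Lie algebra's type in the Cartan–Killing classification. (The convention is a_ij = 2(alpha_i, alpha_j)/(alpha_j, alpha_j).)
E_6

The matrix has rank 6 with 2's on the diagonal. Reading the off-diagonal entries as Dynkin edges (a single edge where a_ij = a_ji = -1; a double or triple edge where a_ij * a_ji = 2 or 3), the diagram is a chain of 5 nodes with one extra node attached to the third node from one end (E_6). One simple-root ordering that puts it in standard form is (alpha_5, alpha_6, alpha_4, alpha_3, alpha_1, alpha_2). So the algebra is type E_6.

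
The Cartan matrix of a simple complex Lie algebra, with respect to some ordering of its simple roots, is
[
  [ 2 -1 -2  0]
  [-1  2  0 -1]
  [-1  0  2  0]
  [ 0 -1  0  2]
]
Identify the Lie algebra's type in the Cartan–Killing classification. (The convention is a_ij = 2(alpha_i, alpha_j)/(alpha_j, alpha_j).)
The matrix has rank 4 with 2's on the diagonal. Reading the off-diagonal entries as Dynkin edges (a single edge where a_ij = a_ji = -1; a double or triple edge where a_ij * a_ji = 2 or 3), the diagram is a chain of 4 nodes with a double edge at one end; the terminal node there is the unique short simple root (B_4). One simple-root ordering that puts it in standard form is (alpha_4, alpha_2, alpha_1, alpha_3). So the algebra is type B_4, i.e. so(9).

B4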